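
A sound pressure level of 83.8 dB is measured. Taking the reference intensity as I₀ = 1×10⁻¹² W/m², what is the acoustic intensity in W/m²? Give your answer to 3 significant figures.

I = I₀·10^(L/10) = 10⁻¹² × 10^(83.8/10) = 10^(-3.620).

0.000240 W/m²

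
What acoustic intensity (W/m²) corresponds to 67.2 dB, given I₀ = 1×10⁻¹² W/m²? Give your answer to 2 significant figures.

5.2e-06 W/m²

I/I₀ = 10^(67.2/10) = 5.248e+06, so I = 5.248e+06 × 10⁻¹² W/m².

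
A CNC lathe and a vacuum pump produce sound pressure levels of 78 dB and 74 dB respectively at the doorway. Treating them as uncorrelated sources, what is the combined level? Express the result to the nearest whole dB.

Incoherent sources combine by intensity addition: L_total = 10·log₁₀(Σ 10^(L_i/10)).
Σ 10^(L/10) = 10^(78/10) + 10^(74/10) = 8.821e+07.
L_total = 10·log₁₀(8.821e+07) = 79.46 dB.

79 dB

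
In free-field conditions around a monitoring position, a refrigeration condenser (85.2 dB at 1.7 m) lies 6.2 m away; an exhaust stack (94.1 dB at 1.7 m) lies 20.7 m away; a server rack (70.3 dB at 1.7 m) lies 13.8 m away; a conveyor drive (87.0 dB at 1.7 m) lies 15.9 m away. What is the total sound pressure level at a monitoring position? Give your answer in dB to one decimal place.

First find each source's level at the receiver (point-source: −20·log₁₀(r/r_ref)), then combine on an intensity basis.
refrigeration condenser: 85.2 − 20·log₁₀(6.2/1.7) = 85.2 − 11.24 = 73.96 dB.
exhaust stack: 94.1 − 20·log₁₀(20.7/1.7) = 94.1 − 21.71 = 72.39 dB.
server rack: 70.3 − 20·log₁₀(13.8/1.7) = 70.3 − 18.19 = 52.11 dB.
conveyor drive: 87.0 − 20·log₁₀(15.9/1.7) = 87.0 − 19.42 = 67.58 dB.
Σ 10^(L/10) = 4.812e+07 → L_total = 10·log₁₀(4.812e+07) = 76.82 dB.

76.8 dB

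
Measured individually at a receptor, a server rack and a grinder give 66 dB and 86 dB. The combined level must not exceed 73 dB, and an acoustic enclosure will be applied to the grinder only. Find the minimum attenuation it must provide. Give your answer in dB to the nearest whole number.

14 dB

Fixed contribution from the other source: Σ 10^(L/10) = 10^(66/10) = 3.981e+06 (66.00 dB).
To meet 73 dB overall, the treated grinder may contribute at most 10^(73/10) − 3.981e+06 = 1.597e+07, i.e. 72.03 dB.
Required insertion loss = 86 − 72.03 = 13.97 dB.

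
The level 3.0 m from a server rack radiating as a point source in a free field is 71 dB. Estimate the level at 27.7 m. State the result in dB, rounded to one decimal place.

51.7 dB

Point-source attenuation: ΔL = 20·log₁₀(r₂/r₁) = 20·log₁₀(27.7/3.0) = 19.307 dB.
L₂ = 71 − 20·log₁₀(27.7/3.0) = 71 − 19.307 = 51.69 dB.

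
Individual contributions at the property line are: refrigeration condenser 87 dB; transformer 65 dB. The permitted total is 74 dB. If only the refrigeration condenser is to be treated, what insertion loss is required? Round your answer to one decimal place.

13.6 dB

Fixed contribution from the other source: Σ 10^(L/10) = 10^(65/10) = 3.162e+06 (65.00 dB).
To meet 74 dB overall, the treated refrigeration condenser may contribute at most 10^(74/10) − 3.162e+06 = 2.196e+07, i.e. 73.42 dB.
Required insertion loss = 87 − 73.42 = 13.58 dB.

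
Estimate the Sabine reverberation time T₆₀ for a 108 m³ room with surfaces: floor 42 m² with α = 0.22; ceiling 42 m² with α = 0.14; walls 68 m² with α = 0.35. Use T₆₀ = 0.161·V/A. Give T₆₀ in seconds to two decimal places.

0.45 s

Total absorption A = 42·0.22 + 42·0.14 + 68·0.35 = 38.92 m² sabins.
T₆₀ = 0.161·V/A = 0.161·108/38.92 = 0.447 s.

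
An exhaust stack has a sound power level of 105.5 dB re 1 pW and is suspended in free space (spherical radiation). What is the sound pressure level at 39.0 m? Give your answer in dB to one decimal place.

62.7 dB

Free-field spherical radiation: L_p = L_w − 10·log₁₀(4π·r²), r = 39.0 m.
4π·r² = 1.911e+04 m², 10·log₁₀ of that is 42.813 dB.
L_p = 105.5 − 42.813 = 62.69 dB.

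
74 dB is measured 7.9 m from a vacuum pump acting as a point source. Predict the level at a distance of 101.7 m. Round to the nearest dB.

52 dB

Point-source attenuation: ΔL = 20·log₁₀(r₂/r₁) = 20·log₁₀(101.7/7.9) = 22.194 dB.
L₂ = 74 − 20·log₁₀(101.7/7.9) = 74 − 22.194 = 51.81 dB.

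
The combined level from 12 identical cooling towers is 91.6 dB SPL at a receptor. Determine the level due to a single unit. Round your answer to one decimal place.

12 equal contributions raise the level by 10·log₁₀ 12 = 10.792 dB, so each unit alone gives 91.6 − 10.792.

80.8 dB SPL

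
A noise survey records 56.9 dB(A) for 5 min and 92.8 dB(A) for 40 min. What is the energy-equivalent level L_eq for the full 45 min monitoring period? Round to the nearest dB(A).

Weight each interval's intensity by its duration and average over T = 45 min:
Σ tᵢ·10^(Lᵢ/10) = 5·10^(56.9/10) + 40·10^(92.8/10) = 7.622e+10.
L_eq = 10·log₁₀(7.622e+10/45) = 92.29 dB(A).

92 dB(A)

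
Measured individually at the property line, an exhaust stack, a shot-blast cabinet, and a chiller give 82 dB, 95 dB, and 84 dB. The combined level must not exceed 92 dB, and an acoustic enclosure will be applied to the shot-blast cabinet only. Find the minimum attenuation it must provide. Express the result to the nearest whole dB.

4 dB

Fixed contribution from the other sources: Σ 10^(L/10) = 10^(82/10) + 10^(84/10) = 4.097e+08 (86.12 dB).
To meet 92 dB overall, the treated shot-blast cabinet may contribute at most 10^(92/10) − 4.097e+08 = 1.175e+09, i.e. 90.70 dB.
So the shot-blast cabinet must be reduced from 95 to 90.70 dB: IL = 4.30 dB.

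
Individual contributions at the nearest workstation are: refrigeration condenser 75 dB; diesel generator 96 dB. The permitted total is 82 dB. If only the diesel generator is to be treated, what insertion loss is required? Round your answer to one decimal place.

15.0 dB

Fixed contribution from the other source: Σ 10^(L/10) = 10^(75/10) = 3.162e+07 (75.00 dB).
To meet 82 dB overall, the treated diesel generator may contribute at most 10^(82/10) − 3.162e+07 = 1.269e+08, i.e. 81.03 dB.
So the diesel generator must be reduced from 96 to 81.03 dB: IL = 14.97 dB.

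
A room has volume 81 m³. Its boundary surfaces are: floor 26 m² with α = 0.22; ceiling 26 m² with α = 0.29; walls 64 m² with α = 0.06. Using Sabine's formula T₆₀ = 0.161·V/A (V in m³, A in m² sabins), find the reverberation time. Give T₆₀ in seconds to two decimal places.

Summing Sᵢαᵢ: 26·0.22 + 26·0.29 + 64·0.06 = 17.10 m².
T₆₀ = 0.161 × 81 / 17.10 = 0.763 s.

0.76 s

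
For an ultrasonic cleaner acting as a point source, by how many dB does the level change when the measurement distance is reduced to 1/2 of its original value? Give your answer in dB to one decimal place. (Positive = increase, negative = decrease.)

Point-source spreading: ΔL = −20·log₁₀(r₂/r₁).
ΔL = −20·log₁₀(0.5) = +6.02 dB.

+6.0 dB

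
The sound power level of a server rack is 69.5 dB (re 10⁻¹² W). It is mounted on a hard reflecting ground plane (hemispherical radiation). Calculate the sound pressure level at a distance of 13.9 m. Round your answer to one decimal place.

Free-field hemispherical radiation: L_p = L_w − 10·log₁₀(2π·r²), r = 13.9 m.
2π·r² = 1214 m², 10·log₁₀ of that is 30.842 dB.
L_p = 69.5 − 30.842 = 38.66 dB.

38.7 dB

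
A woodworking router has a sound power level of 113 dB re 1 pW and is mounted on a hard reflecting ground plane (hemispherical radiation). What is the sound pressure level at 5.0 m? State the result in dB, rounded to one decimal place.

91.0 dB

The power spreads over a hemisphere of area 2π·r², so L_p = L_w − 10·log₁₀(2π·r²).
2π·r² = 157.1 m², 10·log₁₀ of that is 21.961 dB.
L_p = 113 − 21.961 = 91.04 dB.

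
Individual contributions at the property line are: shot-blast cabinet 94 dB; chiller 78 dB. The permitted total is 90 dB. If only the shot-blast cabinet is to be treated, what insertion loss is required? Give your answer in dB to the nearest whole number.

The untreated sources together contribute 10^(78/10) = 6.310e+07, i.e. 78.00 dB.
The limit corresponds to 10^(90/10) = 1.000e+09; subtracting the fixed part leaves 9.369e+08 for the shot-blast cabinet, i.e. 89.72 dB.
Required insertion loss = 94 − 89.72 = 4.28 dB.

4 dB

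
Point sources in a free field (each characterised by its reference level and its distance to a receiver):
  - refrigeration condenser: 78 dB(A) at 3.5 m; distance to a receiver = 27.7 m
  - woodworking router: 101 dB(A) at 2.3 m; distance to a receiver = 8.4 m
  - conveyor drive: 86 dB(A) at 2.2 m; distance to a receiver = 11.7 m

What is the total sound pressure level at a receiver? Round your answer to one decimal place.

89.8 dB(A)

First find each source's level at the receiver (point-source: −20·log₁₀(r/r_ref)), then combine on an intensity basis.
refrigeration condenser: 78 − 20·log₁₀(27.7/3.5) = 78 − 17.97 = 60.03 dB(A).
woodworking router: 101 − 20·log₁₀(8.4/2.3) = 101 − 11.25 = 89.75 dB(A).
conveyor drive: 86 − 20·log₁₀(11.7/2.2) = 86 − 14.52 = 71.48 dB(A).
Σ 10^(L/10) = 9.589e+08 → L_total = 10·log₁₀(9.589e+08) = 89.82 dB(A).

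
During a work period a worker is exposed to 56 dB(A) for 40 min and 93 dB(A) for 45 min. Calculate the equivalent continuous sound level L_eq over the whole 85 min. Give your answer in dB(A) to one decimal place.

90.2 dB(A)

Weight each interval's intensity by its duration and average over T = 85 min:
Σ tᵢ·10^(Lᵢ/10) = 40·10^(56/10) + 45·10^(93/10) = 8.980e+10.
L_eq = 10·log₁₀(8.980e+10/85) = 90.24 dB(A).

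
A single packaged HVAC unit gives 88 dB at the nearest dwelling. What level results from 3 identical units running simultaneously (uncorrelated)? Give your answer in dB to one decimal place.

L_total = L₁ + 10·log₁₀ N for N identical incoherent sources.
L_total = 88 + 10·log₁₀(3) = 88 + 4.771 = 92.77 dB.

92.8 dB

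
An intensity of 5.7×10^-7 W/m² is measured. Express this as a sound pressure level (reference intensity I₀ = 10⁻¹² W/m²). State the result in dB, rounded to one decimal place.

I/I₀ = 5.7×10^-7/10⁻¹² = 5.7×10^5, and L = 10·log₁₀(I/I₀).
L = 10·(0.7559 + 5) = 57.56 dB.

57.6 dB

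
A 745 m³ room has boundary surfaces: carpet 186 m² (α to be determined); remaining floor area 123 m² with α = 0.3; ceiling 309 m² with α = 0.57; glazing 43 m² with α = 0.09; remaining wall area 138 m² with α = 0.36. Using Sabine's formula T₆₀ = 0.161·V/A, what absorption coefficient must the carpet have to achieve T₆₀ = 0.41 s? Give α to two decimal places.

0.14

A = 0.161·V/T₆₀ = 0.161·745/0.41 = 292.55 m² sabins.
Absorption from the other surfaces = 123·0.3 + 309·0.57 + 43·0.09 + 138·0.36 = 266.58 m², so the carpet must supply 25.97 m² over 186 m².
α = 25.97/186 = 0.140.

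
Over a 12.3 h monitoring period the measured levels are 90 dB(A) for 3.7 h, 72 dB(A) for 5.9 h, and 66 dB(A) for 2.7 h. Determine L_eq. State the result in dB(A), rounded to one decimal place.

84.9 dB(A)

The energy average is taken in the linear domain: L_eq = 10·log₁₀[(Σ tᵢ·10^(Lᵢ/10))/T], T = 12.3 h.
Σ tᵢ·10^(Lᵢ/10) = 3.7·10^(90/10) + 5.9·10^(72/10) + 2.7·10^(66/10) = 3.804e+09.
L_eq = 10·log₁₀(3.804e+09/12.3) = 84.90 dB(A).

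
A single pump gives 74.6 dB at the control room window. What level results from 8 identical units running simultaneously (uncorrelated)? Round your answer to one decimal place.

83.6 dB

L_total = L₁ + 10·log₁₀ N for N identical incoherent sources.
L_total = 74.6 + 10·log₁₀(8) = 74.6 + 9.031 = 83.63 dB.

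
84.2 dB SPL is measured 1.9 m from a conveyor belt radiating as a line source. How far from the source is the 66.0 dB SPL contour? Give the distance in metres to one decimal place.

The 18.2 dB drop corresponds to a distance ratio of 10^(18.2/10) for a line source.
r₂ = 1.9·10^((84.2−66.0)/10) = 1.9·10^(18.2/10) = 125.53 m.

125.5 m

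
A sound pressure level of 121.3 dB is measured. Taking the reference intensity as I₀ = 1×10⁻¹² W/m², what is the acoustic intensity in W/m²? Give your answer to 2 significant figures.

L = 10·log₁₀(I/I₀) ⇒ I = I₀·10^(L/10) = 10⁻¹² × 10^12.13.

1.3 W/m²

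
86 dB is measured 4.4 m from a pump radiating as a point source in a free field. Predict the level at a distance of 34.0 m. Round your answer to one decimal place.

Spherical spreading from a point source gives a 20·log₁₀(r₂/r₁) drop.
L₂ = 86 − 20·log₁₀(34.0/4.4) = 86 − 17.761 = 68.24 dB.

68.2 dB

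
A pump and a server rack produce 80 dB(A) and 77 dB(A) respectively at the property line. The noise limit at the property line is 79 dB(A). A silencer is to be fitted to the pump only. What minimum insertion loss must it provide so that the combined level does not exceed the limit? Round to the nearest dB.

5 dB

Everything except the pump sums to 10^(77/10) = 5.012e+07 in linear terms, 77.00 dB(A).
To meet 79 dB(A) overall, the treated pump may contribute at most 10^(79/10) − 5.012e+07 = 2.931e+07, i.e. 74.67 dB(A).
So the pump must be reduced from 80 to 74.67 dB(A): IL = 5.33 dB.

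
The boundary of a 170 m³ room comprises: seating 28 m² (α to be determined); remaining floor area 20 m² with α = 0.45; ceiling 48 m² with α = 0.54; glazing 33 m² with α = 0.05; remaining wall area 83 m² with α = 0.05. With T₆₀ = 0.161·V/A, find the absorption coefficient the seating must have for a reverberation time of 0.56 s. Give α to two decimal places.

0.29

From T₆₀ = 0.161·V/A, the target T₆₀ = 0.56 s needs A = 0.161·170/0.56 = 48.88 m².
Absorption from the other surfaces = 20·0.45 + 48·0.54 + 33·0.05 + 83·0.05 = 40.72 m², so the seating must supply 8.16 m² over 28 m².
α = 8.16/28 = 0.291.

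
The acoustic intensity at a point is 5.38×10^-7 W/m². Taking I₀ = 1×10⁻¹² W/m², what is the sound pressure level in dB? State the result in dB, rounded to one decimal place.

I/I₀ = 5.38×10^-7/10⁻¹² = 5.38×10^5, and L = 10·log₁₀(I/I₀).
L = 10·(0.7308 + 5) = 57.31 dB.

57.3 dB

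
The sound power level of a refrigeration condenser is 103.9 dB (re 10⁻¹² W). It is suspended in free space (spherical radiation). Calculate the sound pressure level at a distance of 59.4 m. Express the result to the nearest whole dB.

57 dB

The power spreads over a sphere of area 4π·r², so L_p = L_w − 10·log₁₀(4π·r²).
4π·r² = 4.434e+04 m², 10·log₁₀ of that is 46.468 dB.
L_p = 103.9 − 46.468 = 57.43 dB.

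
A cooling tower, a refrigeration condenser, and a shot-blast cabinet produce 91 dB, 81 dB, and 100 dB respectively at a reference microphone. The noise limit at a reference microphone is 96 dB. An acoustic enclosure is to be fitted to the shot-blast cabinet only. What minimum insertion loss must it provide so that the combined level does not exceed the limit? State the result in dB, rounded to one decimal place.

5.9 dB

Fixed contribution from the other sources: Σ 10^(L/10) = 10^(91/10) + 10^(81/10) = 1.385e+09 (91.41 dB).
To meet 96 dB overall, the treated shot-blast cabinet may contribute at most 10^(96/10) − 1.385e+09 = 2.596e+09, i.e. 94.14 dB.
Required insertion loss = 100 − 94.14 = 5.86 dB.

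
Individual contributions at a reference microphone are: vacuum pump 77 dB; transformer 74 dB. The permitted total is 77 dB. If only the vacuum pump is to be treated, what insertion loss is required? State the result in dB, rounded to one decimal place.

3.0 dB

Everything except the vacuum pump sums to 10^(74/10) = 2.512e+07 in linear terms, 74.00 dB.
The limit corresponds to 10^(77/10) = 5.012e+07; subtracting the fixed part leaves 2.500e+07 for the vacuum pump, i.e. 73.98 dB.
So the vacuum pump must be reduced from 77 to 73.98 dB: IL = 3.02 dB.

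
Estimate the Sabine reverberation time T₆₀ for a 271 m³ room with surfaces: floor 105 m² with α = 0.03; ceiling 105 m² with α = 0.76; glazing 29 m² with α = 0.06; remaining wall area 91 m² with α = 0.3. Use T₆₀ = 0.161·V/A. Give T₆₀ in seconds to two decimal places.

A = Σ Sᵢαᵢ = 105·0.03 + 105·0.76 + 29·0.06 + 91·0.3 = 111.99 m².
T₆₀ = 0.161·V/A = 0.161·271/111.99 = 0.390 s.

0.39 s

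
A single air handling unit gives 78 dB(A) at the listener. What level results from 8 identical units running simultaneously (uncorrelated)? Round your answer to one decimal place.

87.0 dB(A)

L_total = L₁ + 10·log₁₀ N for N identical incoherent sources.
L_total = 78 + 10·log₁₀(8) = 78 + 9.031 = 87.03 dB(A).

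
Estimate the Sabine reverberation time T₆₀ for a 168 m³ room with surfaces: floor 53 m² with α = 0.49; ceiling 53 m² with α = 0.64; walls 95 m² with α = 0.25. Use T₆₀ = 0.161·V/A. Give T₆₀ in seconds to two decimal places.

Summing Sᵢαᵢ: 53·0.49 + 53·0.64 + 95·0.25 = 83.64 m².
T₆₀ = 0.161 × 168 / 83.64 = 0.323 s.

0.32 s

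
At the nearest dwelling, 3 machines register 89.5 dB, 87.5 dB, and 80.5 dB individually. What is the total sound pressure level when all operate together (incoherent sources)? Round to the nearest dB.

92 dB

Incoherent sources combine by intensity addition: L_total = 10·log₁₀(Σ 10^(L_i/10)).
Σ 10^(L/10) = 10^(89.5/10) + 10^(87.5/10) + 10^(80.5/10) = 1.566e+09.
L_total = 10·log₁₀(1.566e+09) = 91.95 dB.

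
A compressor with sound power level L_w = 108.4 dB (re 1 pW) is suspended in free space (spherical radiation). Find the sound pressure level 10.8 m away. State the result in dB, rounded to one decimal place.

The power spreads over a sphere of area 4π·r², so L_p = L_w − 10·log₁₀(4π·r²).
4π·r² = 1466 m², 10·log₁₀ of that is 31.661 dB.
L_p = 108.4 − 31.661 = 76.74 dB.

76.7 dB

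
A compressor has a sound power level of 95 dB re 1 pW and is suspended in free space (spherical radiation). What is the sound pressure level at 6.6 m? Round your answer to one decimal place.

L_p = L_w − 10·log₁₀(4π·r²) with r = 6.6 m.
4π·r² = 547.4 m², 10·log₁₀ of that is 27.383 dB.
L_p = 95 − 27.383 = 67.62 dB.

67.6 dB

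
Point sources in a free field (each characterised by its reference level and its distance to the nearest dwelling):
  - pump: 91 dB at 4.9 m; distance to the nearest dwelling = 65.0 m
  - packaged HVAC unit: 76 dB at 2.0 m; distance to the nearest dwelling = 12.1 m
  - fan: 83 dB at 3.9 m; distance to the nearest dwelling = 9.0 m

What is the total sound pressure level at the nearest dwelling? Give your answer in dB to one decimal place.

Propagate each source to the receiver with L = L_ref − 20·log₁₀(r/r_ref), then add intensities.
pump: 91 − 20·log₁₀(65.0/4.9) = 91 − 22.45 = 68.55 dB.
packaged HVAC unit: 76 − 20·log₁₀(12.1/2.0) = 76 − 15.64 = 60.36 dB.
fan: 83 − 20·log₁₀(9.0/3.9) = 83 − 7.26 = 75.74 dB.
Σ 10^(L/10) = 4.571e+07 → L_total = 10·log₁₀(4.571e+07) = 76.60 dB.

76.6 dB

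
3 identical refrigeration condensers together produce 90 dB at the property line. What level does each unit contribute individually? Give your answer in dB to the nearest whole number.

85 dB

Dividing the total intensity by 3 lowers the level by 10·log₁₀ 3 = 4.771 dB: L₁ = 90 − 4.771.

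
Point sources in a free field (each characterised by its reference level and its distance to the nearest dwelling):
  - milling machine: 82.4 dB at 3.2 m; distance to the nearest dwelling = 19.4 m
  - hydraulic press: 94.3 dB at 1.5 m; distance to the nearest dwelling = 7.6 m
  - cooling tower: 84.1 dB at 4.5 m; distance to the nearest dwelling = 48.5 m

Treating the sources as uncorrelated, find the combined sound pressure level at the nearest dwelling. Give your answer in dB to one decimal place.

Propagate each source to the receiver with L = L_ref − 20·log₁₀(r/r_ref), then add intensities.
milling machine: 82.4 − 20·log₁₀(19.4/3.2) = 82.4 − 15.65 = 66.75 dB.
hydraulic press: 94.3 − 20·log₁₀(7.6/1.5) = 94.3 − 14.09 = 80.21 dB.
cooling tower: 84.1 − 20·log₁₀(48.5/4.5) = 84.1 − 20.65 = 63.45 dB.
Σ 10^(L/10) = 1.118e+08 → L_total = 10·log₁₀(1.118e+08) = 80.48 dB.

80.5 dB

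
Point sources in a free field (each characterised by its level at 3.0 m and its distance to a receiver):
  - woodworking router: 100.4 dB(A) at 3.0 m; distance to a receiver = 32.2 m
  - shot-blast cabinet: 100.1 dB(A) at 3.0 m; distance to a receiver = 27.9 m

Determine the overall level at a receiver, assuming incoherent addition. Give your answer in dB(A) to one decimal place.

83.3 dB(A)

Propagate each source to the receiver with L = L_ref − 20·log₁₀(r/r_ref), then add intensities.
woodworking router: 100.4 − 20·log₁₀(32.2/3.0) = 100.4 − 20.61 = 79.79 dB(A).
shot-blast cabinet: 100.1 − 20·log₁₀(27.9/3.0) = 100.1 − 19.37 = 80.73 dB(A).
Σ 10^(L/10) = 2.135e+08 → L_total = 10·log₁₀(2.135e+08) = 83.29 dB(A).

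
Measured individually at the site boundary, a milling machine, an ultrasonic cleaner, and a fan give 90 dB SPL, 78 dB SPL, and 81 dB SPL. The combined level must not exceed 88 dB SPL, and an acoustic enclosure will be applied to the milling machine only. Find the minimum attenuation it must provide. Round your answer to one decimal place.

3.5 dB

Fixed contribution from the other sources: Σ 10^(L/10) = 10^(78/10) + 10^(81/10) = 1.890e+08 (82.76 dB SPL).
The limit corresponds to 10^(88/10) = 6.310e+08; subtracting the fixed part leaves 4.420e+08 for the milling machine, i.e. 86.45 dB SPL.
So the milling machine must be reduced from 90 to 86.45 dB SPL: IL = 3.55 dB.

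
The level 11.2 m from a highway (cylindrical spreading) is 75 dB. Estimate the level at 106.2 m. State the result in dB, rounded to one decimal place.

65.2 dB

Line-source attenuation: ΔL = 10·log₁₀(r₂/r₁) = 10·log₁₀(106.2/11.2) = 9.769 dB.
L₂ = 75 − 10·log₁₀(106.2/11.2) = 75 − 9.769 = 65.23 dB.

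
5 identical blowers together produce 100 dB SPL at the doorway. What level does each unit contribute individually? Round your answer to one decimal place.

93.0 dB SPL

Dividing the total intensity by 5 lowers the level by 10·log₁₀ 5 = 6.990 dB: L₁ = 100 − 6.990.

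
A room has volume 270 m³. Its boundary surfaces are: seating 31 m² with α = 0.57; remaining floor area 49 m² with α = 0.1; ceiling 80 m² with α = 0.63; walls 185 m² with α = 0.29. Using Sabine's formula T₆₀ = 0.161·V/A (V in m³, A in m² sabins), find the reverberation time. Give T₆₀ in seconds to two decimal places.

A = Σ Sᵢαᵢ = 31·0.57 + 49·0.1 + 80·0.63 + 185·0.29 = 126.62 m².
T₆₀ = 0.161·V/A = 0.161·270/126.62 = 0.343 s.

0.34 s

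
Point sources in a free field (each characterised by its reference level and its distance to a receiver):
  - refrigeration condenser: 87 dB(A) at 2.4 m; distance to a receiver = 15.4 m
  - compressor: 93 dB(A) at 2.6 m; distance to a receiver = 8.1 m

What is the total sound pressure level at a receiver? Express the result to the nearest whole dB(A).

83 dB(A)

First find each source's level at the receiver (point-source: −20·log₁₀(r/r_ref)), then combine on an intensity basis.
refrigeration condenser: 87 − 20·log₁₀(15.4/2.4) = 87 − 16.15 = 70.85 dB(A).
compressor: 93 − 20·log₁₀(8.1/2.6) = 93 − 9.87 = 83.13 dB(A).
Σ 10^(L/10) = 2.178e+08 → L_total = 10·log₁₀(2.178e+08) = 83.38 dB(A).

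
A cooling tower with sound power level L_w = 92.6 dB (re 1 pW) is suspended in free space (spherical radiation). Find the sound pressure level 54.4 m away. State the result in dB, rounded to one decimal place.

46.9 dB

L_p = L_w − 10·log₁₀(4π·r²) with r = 54.4 m.
4π·r² = 3.719e+04 m², 10·log₁₀ of that is 45.704 dB.
L_p = 92.6 − 45.704 = 46.90 dB.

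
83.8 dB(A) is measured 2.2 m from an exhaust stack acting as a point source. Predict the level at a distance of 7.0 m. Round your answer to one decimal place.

Point-source attenuation: ΔL = 20·log₁₀(r₂/r₁) = 20·log₁₀(7.0/2.2) = 10.054 dB.
L₂ = 83.8 − 20·log₁₀(7.0/2.2) = 83.8 − 10.054 = 73.75 dB(A).

73.7 dB(A)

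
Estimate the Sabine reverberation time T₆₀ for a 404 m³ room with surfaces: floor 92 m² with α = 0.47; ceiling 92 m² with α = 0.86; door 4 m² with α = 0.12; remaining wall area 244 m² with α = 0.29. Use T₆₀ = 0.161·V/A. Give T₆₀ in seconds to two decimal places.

0.34 s

Summing Sᵢαᵢ: 92·0.47 + 92·0.86 + 4·0.12 + 244·0.29 = 193.60 m².
T₆₀ = 0.161 × 404 / 193.60 = 0.336 s.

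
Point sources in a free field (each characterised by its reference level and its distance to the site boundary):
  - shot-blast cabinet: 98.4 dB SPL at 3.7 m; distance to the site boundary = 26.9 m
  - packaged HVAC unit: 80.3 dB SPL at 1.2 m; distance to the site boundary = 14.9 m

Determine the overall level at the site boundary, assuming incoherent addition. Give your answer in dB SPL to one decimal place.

Propagate each source to the receiver with L = L_ref − 20·log₁₀(r/r_ref), then add intensities.
shot-blast cabinet: 98.4 − 20·log₁₀(26.9/3.7) = 98.4 − 17.23 = 81.17 dB SPL.
packaged HVAC unit: 80.3 − 20·log₁₀(14.9/1.2) = 80.3 − 21.88 = 58.42 dB SPL.
Σ 10^(L/10) = 1.316e+08 → L_total = 10·log₁₀(1.316e+08) = 81.19 dB SPL.

81.2 dB SPL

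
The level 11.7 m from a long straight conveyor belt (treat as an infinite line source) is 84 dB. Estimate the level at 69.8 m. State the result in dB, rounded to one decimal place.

Cylindrical spreading from a line source gives a 10·log₁₀(r₂/r₁) drop.
L₂ = 84 − 10·log₁₀(69.8/11.7) = 84 − 7.757 = 76.24 dB.

76.2 dB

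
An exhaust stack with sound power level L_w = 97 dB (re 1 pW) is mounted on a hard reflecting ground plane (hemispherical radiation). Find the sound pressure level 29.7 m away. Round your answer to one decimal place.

59.6 dB

L_p = L_w − 10·log₁₀(2π·r²) with r = 29.7 m.
2π·r² = 5542 m², 10·log₁₀ of that is 37.437 dB.
L_p = 97 − 37.437 = 59.56 dB.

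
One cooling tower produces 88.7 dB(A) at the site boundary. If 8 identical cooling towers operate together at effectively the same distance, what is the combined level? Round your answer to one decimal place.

N identical incoherent sources raise the level by 10·log₁₀ N.
L_total = 88.7 + 10·log₁₀(8) = 88.7 + 9.031 = 97.73 dB(A).

97.7 dB(A)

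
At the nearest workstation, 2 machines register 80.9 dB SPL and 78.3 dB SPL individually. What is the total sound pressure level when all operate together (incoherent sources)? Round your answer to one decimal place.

82.8 dB SPL

For uncorrelated sources the intensities add, so convert each level to linear form, sum, and take 10·log₁₀ of the total.
Σ 10^(L/10) = 10^(80.9/10) + 10^(78.3/10) = 1.906e+08.
L_total = 10·log₁₀(1.906e+08) = 82.80 dB SPL.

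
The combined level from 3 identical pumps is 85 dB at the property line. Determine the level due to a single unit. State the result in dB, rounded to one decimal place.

80.2 dB

For N identical incoherent sources L_total = L₁ + 10·log₁₀ N, so L₁ = 85 − 10·log₁₀(3) = 85 − 4.771.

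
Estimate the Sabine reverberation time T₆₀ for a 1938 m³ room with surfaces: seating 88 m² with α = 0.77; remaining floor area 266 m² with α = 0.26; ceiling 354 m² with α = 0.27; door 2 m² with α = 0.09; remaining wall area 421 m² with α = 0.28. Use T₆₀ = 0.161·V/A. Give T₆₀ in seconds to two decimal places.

Summing Sᵢαᵢ: 88·0.77 + 266·0.26 + 354·0.27 + 2·0.09 + 421·0.28 = 350.56 m².
T₆₀ = 0.161·V/A = 0.161·1938/350.56 = 0.890 s.

0.89 s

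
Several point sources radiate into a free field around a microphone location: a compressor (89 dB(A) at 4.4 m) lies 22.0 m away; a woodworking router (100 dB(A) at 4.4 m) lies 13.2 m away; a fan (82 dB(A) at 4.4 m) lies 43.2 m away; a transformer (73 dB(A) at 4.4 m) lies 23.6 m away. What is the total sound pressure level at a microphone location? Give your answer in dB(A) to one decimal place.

Apply inverse-square spreading to bring every level to the receiver, then sum 10^(L/10).
compressor: 89 − 20·log₁₀(22.0/4.4) = 89 − 13.98 = 75.02 dB(A).
woodworking router: 100 − 20·log₁₀(13.2/4.4) = 100 − 9.54 = 90.46 dB(A).
fan: 82 − 20·log₁₀(43.2/4.4) = 82 − 19.84 = 62.16 dB(A).
transformer: 73 − 20·log₁₀(23.6/4.4) = 73 − 14.59 = 58.41 dB(A).
Σ 10^(L/10) = 1.145e+09 → L_total = 10·log₁₀(1.145e+09) = 90.59 dB(A).

90.6 dB(A)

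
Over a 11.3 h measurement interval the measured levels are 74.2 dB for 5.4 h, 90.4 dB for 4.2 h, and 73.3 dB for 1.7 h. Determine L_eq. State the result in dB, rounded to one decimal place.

86.3 dB

The energy average is taken in the linear domain: L_eq = 10·log₁₀[(Σ tᵢ·10^(Lᵢ/10))/T], T = 11.3 h.
Σ tᵢ·10^(Lᵢ/10) = 5.4·10^(74.2/10) + 4.2·10^(90.4/10) + 1.7·10^(73.3/10) = 4.784e+09.
L_eq = 10·log₁₀(4.784e+09/11.3) = 86.27 dB.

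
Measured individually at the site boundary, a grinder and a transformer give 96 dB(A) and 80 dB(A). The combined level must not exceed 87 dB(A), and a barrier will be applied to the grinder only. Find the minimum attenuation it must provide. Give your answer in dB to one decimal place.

The untreated sources together contribute 10^(80/10) = 1.000e+08, i.e. 80.00 dB(A).
The limit corresponds to 10^(87/10) = 5.012e+08; subtracting the fixed part leaves 4.012e+08 for the grinder, i.e. 86.03 dB(A).
Required insertion loss = 96 − 86.03 = 9.97 dB.

10.0 dB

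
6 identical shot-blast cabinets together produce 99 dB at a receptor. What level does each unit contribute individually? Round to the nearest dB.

Dividing the total intensity by 6 lowers the level by 10·log₁₀ 6 = 7.782 dB: L₁ = 99 − 7.782.

91 dB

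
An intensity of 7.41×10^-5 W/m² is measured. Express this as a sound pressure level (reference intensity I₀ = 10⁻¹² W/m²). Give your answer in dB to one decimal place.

78.7 dB

L = 10·log₁₀(I/I₀) = 10·log₁₀(7.41×10^-5/10⁻¹²) = 10·log₁₀(7.41×10^7).
L = 10·(0.8698 + 7) = 78.70 dB.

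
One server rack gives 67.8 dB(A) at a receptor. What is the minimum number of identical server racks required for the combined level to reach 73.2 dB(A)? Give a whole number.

Need L₁ + 10·log₁₀ N ≥ 73.2, i.e. log₁₀ N ≥ 0.54.
N ≥ 10^(5.4/10) = 3.467, so N = 4.

4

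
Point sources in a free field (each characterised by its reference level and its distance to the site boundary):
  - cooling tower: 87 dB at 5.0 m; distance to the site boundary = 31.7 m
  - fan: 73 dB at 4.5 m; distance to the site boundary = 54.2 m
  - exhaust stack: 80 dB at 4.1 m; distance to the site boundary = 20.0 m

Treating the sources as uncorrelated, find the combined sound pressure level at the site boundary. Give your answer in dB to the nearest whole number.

72 dB

Apply inverse-square spreading to bring every level to the receiver, then sum 10^(L/10).
cooling tower: 87 − 20·log₁₀(31.7/5.0) = 87 − 16.04 = 70.96 dB.
fan: 73 − 20·log₁₀(54.2/4.5) = 73 − 21.62 = 51.38 dB.
exhaust stack: 80 − 20·log₁₀(20.0/4.1) = 80 − 13.76 = 66.24 dB.
Σ 10^(L/10) = 1.681e+07 → L_total = 10·log₁₀(1.681e+07) = 72.26 dB.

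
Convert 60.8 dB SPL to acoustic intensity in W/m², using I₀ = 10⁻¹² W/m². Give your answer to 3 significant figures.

I = I₀·10^(L/10) = 10⁻¹² × 10^(60.8/10) = 10^(-5.920).

1.20e-06 W/m²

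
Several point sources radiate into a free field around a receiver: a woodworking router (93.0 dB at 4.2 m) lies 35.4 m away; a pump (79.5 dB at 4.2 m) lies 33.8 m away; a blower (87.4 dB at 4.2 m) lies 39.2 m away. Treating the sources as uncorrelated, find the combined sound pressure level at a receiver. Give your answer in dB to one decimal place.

75.5 dB

Propagate each source to the receiver with L = L_ref − 20·log₁₀(r/r_ref), then add intensities.
woodworking router: 93.0 − 20·log₁₀(35.4/4.2) = 93.0 − 18.52 = 74.48 dB.
pump: 79.5 − 20·log₁₀(33.8/4.2) = 79.5 − 18.11 = 61.39 dB.
blower: 87.4 − 20·log₁₀(39.2/4.2) = 87.4 − 19.40 = 68.00 dB.
Σ 10^(L/10) = 3.577e+07 → L_total = 10·log₁₀(3.577e+07) = 75.54 dB.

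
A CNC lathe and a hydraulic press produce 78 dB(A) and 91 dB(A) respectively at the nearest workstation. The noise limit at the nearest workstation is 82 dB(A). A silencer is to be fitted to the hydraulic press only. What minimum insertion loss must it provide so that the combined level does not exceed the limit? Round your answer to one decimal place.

11.2 dB

Fixed contribution from the other source: Σ 10^(L/10) = 10^(78/10) = 6.310e+07 (78.00 dB(A)).
The limit corresponds to 10^(82/10) = 1.585e+08; subtracting the fixed part leaves 9.539e+07 for the hydraulic press, i.e. 79.80 dB(A).
So the hydraulic press must be reduced from 91 to 79.80 dB(A): IL = 11.20 dB.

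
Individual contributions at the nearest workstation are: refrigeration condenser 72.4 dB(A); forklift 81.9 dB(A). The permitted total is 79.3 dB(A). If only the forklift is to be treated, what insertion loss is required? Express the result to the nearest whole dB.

4 dB

Everything except the forklift sums to 10^(72.4/10) = 1.738e+07 in linear terms, 72.40 dB(A).
The limit corresponds to 10^(79.3/10) = 8.511e+07; subtracting the fixed part leaves 6.774e+07 for the forklift, i.e. 78.31 dB(A).
Required insertion loss = 81.9 − 78.31 = 3.59 dB.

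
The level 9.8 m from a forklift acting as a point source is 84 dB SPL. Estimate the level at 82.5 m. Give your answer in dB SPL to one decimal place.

65.5 dB SPL

For a point source, L₂ = L₁ − 20·log₁₀(r₂/r₁).
L₂ = 84 − 20·log₁₀(82.5/9.8) = 84 − 18.505 = 65.50 dB SPL.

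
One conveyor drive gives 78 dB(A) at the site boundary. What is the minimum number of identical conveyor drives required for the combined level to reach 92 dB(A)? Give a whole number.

26

Need L₁ + 10·log₁₀ N ≥ 92, i.e. log₁₀ N ≥ 1.40.
N ≥ 10^(14.0/10) = 25.119, so N = 26.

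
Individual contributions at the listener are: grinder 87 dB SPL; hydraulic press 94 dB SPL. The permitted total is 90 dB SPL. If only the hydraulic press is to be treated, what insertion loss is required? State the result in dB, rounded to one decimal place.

7.0 dB

The untreated sources together contribute 10^(87/10) = 5.012e+08, i.e. 87.00 dB SPL.
To meet 90 dB SPL overall, the treated hydraulic press may contribute at most 10^(90/10) − 5.012e+08 = 4.988e+08, i.e. 86.98 dB SPL.
Required insertion loss = 94 − 86.98 = 7.02 dB.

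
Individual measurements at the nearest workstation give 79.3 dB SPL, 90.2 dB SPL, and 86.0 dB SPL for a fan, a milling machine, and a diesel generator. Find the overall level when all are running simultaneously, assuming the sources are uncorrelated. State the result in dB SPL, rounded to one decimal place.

Incoherent sources combine by intensity addition: L_total = 10·log₁₀(Σ 10^(L_i/10)).
Σ 10^(L/10) = 10^(79.3/10) + 10^(90.2/10) + 10^(86.0/10) = 1.530e+09.
L_total = 10·log₁₀(1.530e+09) = 91.85 dB SPL.

91.8 dB SPL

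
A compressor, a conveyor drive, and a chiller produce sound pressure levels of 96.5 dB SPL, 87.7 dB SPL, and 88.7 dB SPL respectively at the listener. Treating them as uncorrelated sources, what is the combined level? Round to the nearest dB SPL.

Incoherent sources combine by intensity addition: L_total = 10·log₁₀(Σ 10^(L_i/10)).
Σ 10^(L/10) = 10^(96.5/10) + 10^(87.7/10) + 10^(88.7/10) = 5.797e+09.
L_total = 10·log₁₀(5.797e+09) = 97.63 dB SPL.

98 dB SPL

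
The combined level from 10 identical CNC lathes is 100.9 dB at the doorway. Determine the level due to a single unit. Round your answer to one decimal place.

90.9 dB

Dividing the total intensity by 10 lowers the level by 10·log₁₀ 10 = 10.000 dB: L₁ = 100.9 − 10.000.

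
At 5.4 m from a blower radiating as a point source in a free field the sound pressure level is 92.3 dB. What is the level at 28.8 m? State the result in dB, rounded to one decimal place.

77.8 dB

For a point source, L₂ = L₁ − 20·log₁₀(r₂/r₁).
L₂ = 92.3 − 20·log₁₀(28.8/5.4) = 92.3 − 14.540 = 77.76 dB.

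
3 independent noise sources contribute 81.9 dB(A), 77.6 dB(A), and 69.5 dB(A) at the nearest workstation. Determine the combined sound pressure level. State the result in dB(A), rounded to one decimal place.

For uncorrelated sources the intensities add, so convert each level to linear form, sum, and take 10·log₁₀ of the total.
Σ 10^(L/10) = 10^(81.9/10) + 10^(77.6/10) + 10^(69.5/10) = 2.213e+08.
L_total = 10·log₁₀(2.213e+08) = 83.45 dB(A).

83.5 dB(A)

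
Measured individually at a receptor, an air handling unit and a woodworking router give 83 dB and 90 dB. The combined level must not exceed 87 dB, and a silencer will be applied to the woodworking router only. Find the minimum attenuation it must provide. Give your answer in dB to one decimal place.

Everything except the woodworking router sums to 10^(83/10) = 1.995e+08 in linear terms, 83.00 dB.
To meet 87 dB overall, the treated woodworking router may contribute at most 10^(87/10) − 1.995e+08 = 3.017e+08, i.e. 84.80 dB.
So the woodworking router must be reduced from 90 to 84.80 dB: IL = 5.20 dB.

5.2 dB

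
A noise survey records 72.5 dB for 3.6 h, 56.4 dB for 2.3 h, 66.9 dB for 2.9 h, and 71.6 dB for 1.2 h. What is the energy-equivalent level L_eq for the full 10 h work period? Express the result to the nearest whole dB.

70 dB

Weight each interval's intensity by its duration and average over T = 10 h:
Σ tᵢ·10^(Lᵢ/10) = 3.6·10^(72.5/10) + 2.3·10^(56.4/10) + 2.9·10^(66.9/10) + 1.2·10^(71.6/10) = 9.657e+07.
L_eq = 10·log₁₀(9.657e+07/10) = 69.85 dB.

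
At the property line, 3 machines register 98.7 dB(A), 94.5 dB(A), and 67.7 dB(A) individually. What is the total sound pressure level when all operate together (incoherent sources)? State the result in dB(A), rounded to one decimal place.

For uncorrelated sources the intensities add, so convert each level to linear form, sum, and take 10·log₁₀ of the total.
Σ 10^(L/10) = 10^(98.7/10) + 10^(94.5/10) + 10^(67.7/10) = 1.024e+10.
L_total = 10·log₁₀(1.024e+10) = 100.10 dB(A).

100.1 dB(A)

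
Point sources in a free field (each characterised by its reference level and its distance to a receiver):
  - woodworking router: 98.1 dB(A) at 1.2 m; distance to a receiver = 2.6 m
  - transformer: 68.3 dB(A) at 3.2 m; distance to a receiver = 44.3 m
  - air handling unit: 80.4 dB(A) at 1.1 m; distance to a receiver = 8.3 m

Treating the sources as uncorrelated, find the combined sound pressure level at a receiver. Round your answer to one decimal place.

Apply inverse-square spreading to bring every level to the receiver, then sum 10^(L/10).
woodworking router: 98.1 − 20·log₁₀(2.6/1.2) = 98.1 − 6.72 = 91.38 dB(A).
transformer: 68.3 − 20·log₁₀(44.3/3.2) = 68.3 − 22.83 = 45.47 dB(A).
air handling unit: 80.4 − 20·log₁₀(8.3/1.1) = 80.4 − 17.55 = 62.85 dB(A).
Σ 10^(L/10) = 1.377e+09 → L_total = 10·log₁₀(1.377e+09) = 91.39 dB(A).

91.4 dB(A)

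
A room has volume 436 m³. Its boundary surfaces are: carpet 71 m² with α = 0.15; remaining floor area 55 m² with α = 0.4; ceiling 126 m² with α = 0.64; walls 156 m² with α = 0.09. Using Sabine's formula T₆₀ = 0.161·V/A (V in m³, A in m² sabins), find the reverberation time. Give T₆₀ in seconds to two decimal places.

0.55 s

A = Σ Sᵢαᵢ = 71·0.15 + 55·0.4 + 126·0.64 + 156·0.09 = 127.33 m².
T₆₀ = 0.161·V/A = 0.161·436/127.33 = 0.551 s.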